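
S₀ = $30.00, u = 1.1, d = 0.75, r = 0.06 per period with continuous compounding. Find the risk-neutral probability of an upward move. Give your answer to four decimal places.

Risk-neutral probability p = (e^0.06 − 0.75)/(1.1 − 0.75) = 0.3118/0.3500 = 0.8910

p = 0.8910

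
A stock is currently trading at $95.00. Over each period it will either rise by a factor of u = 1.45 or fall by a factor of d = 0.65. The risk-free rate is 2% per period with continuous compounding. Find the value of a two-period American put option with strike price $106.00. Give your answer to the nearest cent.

$27.23

Risk-neutral probability p = (e^0.02 − 0.65)/(1.45 − 0.65) = 0.3702/0.8000 = 0.4628
Terminal stock prices: S_uu = 199.7, S_ud = 89.54, S_dd = 40.14
Terminal payoffs (K − S): max(-93.74, 0) = 0, max(16.46, 0) = 16.46, max(65.86, 0) = 65.86
Node u (S = 137.8): continuation = e^(−0.02)·[0.4628·0.0000 + 0.5372·16.4625] = 8.6693; exercise value = 0.0000 ≤ continuation, so V_u = 8.6693
Node d (S = 61.75): continuation = e^(−0.02)·[0.4628·16.4625 + 0.5372·65.8625] = 42.1511; exercise value = 44.2500 > continuation, so V_d = 44.2500 (exercise)
Node 0 (S = 95): continuation = e^(−0.02)·[0.4628·8.6693 + 0.5372·44.2500] = 27.2348; exercise value = 11.0000 ≤ continuation, so V_0 = 27.2348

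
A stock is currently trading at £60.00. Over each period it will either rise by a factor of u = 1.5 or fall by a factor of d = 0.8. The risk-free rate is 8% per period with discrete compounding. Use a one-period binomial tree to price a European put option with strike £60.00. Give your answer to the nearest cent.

Risk-neutral probability p = (1 + 0.08 − 0.8)/(1.5 − 0.8) = 0.2800/0.7000 = 0.4000
Terminal stock prices: S_u = 90, S_d = 48
Terminal payoffs (K − S): max(-30, 0) = 0, max(12, 0) = 12
Node 0 (S = 60): V_0 = 1/1.08·[0.4000·0.0000 + 0.6000·12.0000] = 6.6667

£6.67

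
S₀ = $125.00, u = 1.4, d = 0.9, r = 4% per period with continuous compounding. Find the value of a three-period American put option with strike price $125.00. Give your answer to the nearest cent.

Risk-neutral probability p = (e^0.04 − 0.9)/(1.4 − 0.9) = 0.1408/0.5000 = 0.2816
Terminal stock prices: S_uuu = 343, S_uud = 220.5, S_udd = 141.8, S_ddd = 91.13
Terminal payoffs (K − S): max(-218, 0) = 0, max(-95.5, 0) = 0, max(-16.75, 0) = 0, max(33.87, 0) = 33.87
Node uu (S = 245): continuation = e^(−0.04)·[0.2816·0.0000 + 0.7184·0.0000] = 0.0000; exercise value = 0.0000 ≤ continuation, so V_uu = 0.0000
Node ud (S = 157.5): continuation = e^(−0.04)·[0.2816·0.0000 + 0.7184·0.0000] = 0.0000; exercise value = 0.0000 ≤ continuation, so V_ud = 0.0000
Node dd (S = 101.2): continuation = e^(−0.04)·[0.2816·0.0000 + 0.7184·33.8750] = 23.3809; exercise value = 23.7500 > continuation, so V_dd = 23.7500 (exercise)
Node u (S = 175): continuation = e^(−0.04)·[0.2816·0.0000 + 0.7184·0.0000] = 0.0000; exercise value = 0.0000 ≤ continuation, so V_u = 0.0000
Node d (S = 112.5): continuation = e^(−0.04)·[0.2816·0.0000 + 0.7184·23.7500] = 16.3925; exercise value = 12.5000 ≤ continuation, so V_d = 16.3925
Node 0 (S = 125): continuation = e^(−0.04)·[0.2816·0.0000 + 0.7184·16.3925] = 11.3143; exercise value = 0.0000 ≤ continuation, so V_0 = 11.3143

$11.31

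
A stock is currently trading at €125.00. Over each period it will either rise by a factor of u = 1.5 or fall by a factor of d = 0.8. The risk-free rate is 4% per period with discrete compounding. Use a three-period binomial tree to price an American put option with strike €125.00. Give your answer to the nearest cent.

€19.28

Risk-neutral probability p = (1 + 0.04 − 0.8)/(1.5 − 0.8) = 0.2400/0.7000 = 0.3429
Terminal stock prices: S_uuu = 421.9, S_uud = 225, S_udd = 120, S_ddd = 64
Terminal payoffs (K − S): max(-296.9, 0) = 0, max(-100, 0) = 0, max(5, 0) = 5, max(61, 0) = 61
Node uu (S = 281.2): continuation = 1/1.04·[0.3429·0.0000 + 0.6571·0.0000] = 0.0000; exercise value = 0.0000 ≤ continuation, so V_uu = 0.0000
Node ud (S = 150): continuation = 1/1.04·[0.3429·0.0000 + 0.6571·5.0000] = 3.1593; exercise value = 0.0000 ≤ continuation, so V_ud = 3.1593
Node dd (S = 80): continuation = 1/1.04·[0.3429·5.0000 + 0.6571·61.0000] = 40.1923; exercise value = 45.0000 > continuation, so V_dd = 45.0000 (exercise)
Node u (S = 187.5): continuation = 1/1.04·[0.3429·0.0000 + 0.6571·3.1593] = 1.9963; exercise value = 0.0000 ≤ continuation, so V_u = 1.9963
Node d (S = 100): continuation = 1/1.04·[0.3429·3.1593 + 0.6571·45.0000] = 29.4756; exercise value = 25.0000 ≤ continuation, so V_d = 29.4756
Node 0 (S = 125): continuation = 1/1.04·[0.3429·1.9963 + 0.6571·29.4756] = 19.2828; exercise value = 0.0000 ≤ continuation, so V_0 = 19.2828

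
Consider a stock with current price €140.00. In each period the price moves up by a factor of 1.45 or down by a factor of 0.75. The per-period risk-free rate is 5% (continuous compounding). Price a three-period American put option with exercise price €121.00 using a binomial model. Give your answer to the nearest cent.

€14.04

Risk-neutral probability p = (e^0.05 − 0.75)/(1.45 − 0.75) = 0.3013/0.7000 = 0.4304
Terminal stock prices: S_uuu = 426.8, S_uud = 220.8, S_udd = 114.2, S_ddd = 59.06
Terminal payoffs (K − S): max(-305.8, 0) = 0, max(-99.76, 0) = 0, max(6.812, 0) = 6.812, max(61.94, 0) = 61.94
Node uu (S = 294.4): continuation = e^(−0.05)·[0.4304·0.0000 + 0.5696·0.0000] = 0.0000; exercise value = 0.0000 ≤ continuation, so V_uu = 0.0000
Node ud (S = 152.2): continuation = e^(−0.05)·[0.4304·0.0000 + 0.5696·6.8125] = 3.6912; exercise value = 0.0000 ≤ continuation, so V_ud = 3.6912
Node dd (S = 78.75): continuation = e^(−0.05)·[0.4304·6.8125 + 0.5696·61.9375] = 36.3488; exercise value = 42.2500 > continuation, so V_dd = 42.2500 (exercise)
Node u (S = 203): continuation = e^(−0.05)·[0.4304·0.0000 + 0.5696·3.6912] = 2.0000; exercise value = 0.0000 ≤ continuation, so V_u = 2.0000
Node d (S = 105): continuation = e^(−0.05)·[0.4304·3.6912 + 0.5696·42.2500] = 24.4036; exercise value = 16.0000 ≤ continuation, so V_d = 24.4036
Node 0 (S = 140): continuation = e^(−0.05)·[0.4304·2.0000 + 0.5696·24.4036] = 14.0415; exercise value = 0.0000 ≤ continuation, so V_0 = 14.0415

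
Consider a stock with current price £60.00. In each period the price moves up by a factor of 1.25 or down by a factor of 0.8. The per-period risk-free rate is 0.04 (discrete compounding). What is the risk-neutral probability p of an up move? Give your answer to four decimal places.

Risk-neutral probability p = (1 + 0.04 − 0.8)/(1.25 − 0.8) = 0.2400/0.4500 = 0.5333

p = 0.5333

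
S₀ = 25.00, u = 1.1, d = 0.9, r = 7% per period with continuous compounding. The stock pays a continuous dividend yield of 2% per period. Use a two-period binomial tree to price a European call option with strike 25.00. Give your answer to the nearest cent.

Per-period risk-free factor R = e^0.07 = 1.0725; dividend-adjusted growth = e^(0.07−0.02) = 1.0513.
Risk-neutral probability p = (1.0513 − 0.9)/(1.1 − 0.9) = 0.1513/0.2000 = 0.7564
Terminal stock prices: S_uu = 30.25, S_ud = 24.75, S_dd = 20.25
Terminal payoffs (S − K): max(5.25, 0) = 5.25, max(-0.25, 0) = 0, max(-4.75, 0) = 0
Node u (S = 27.5): V_u = e^(−0.07)·[0.7564·5.2500 + 0.2436·0.0000] = 3.7024
Node d (S = 22.5): V_d = e^(−0.07)·[0.7564·0.0000 + 0.2436·0.0000] = 0.0000
Node 0 (S = 25): V_0 = e^(−0.07)·[0.7564·3.7024 + 0.2436·0.0000] = 2.6110

2.61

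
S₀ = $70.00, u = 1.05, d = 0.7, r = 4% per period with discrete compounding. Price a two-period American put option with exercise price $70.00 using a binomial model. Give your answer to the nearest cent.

$1.05

Risk-neutral probability p = (1 + 0.04 − 0.7)/(1.05 − 0.7) = 0.3400/0.3500 = 0.9714
Terminal stock prices: S_uu = 77.17, S_ud = 51.45, S_dd = 34.3
Terminal payoffs (K − S): max(-7.175, 0) = 0, max(18.55, 0) = 18.55, max(35.7, 0) = 35.7
Node u (S = 73.5): continuation = 1/1.04·[0.9714·0.0000 + 0.0286·18.5500] = 0.5096; exercise value = 0.0000 ≤ continuation, so V_u = 0.5096
Node d (S = 49): continuation = 1/1.04·[0.9714·18.5500 + 0.0286·35.7000] = 18.3077; exercise value = 21.0000 > continuation, so V_d = 21.0000 (exercise)
Node 0 (S = 70): continuation = 1/1.04·[0.9714·0.5096 + 0.0286·21.0000] = 1.0529; exercise value = 0.0000 ≤ continuation, so V_0 = 1.0529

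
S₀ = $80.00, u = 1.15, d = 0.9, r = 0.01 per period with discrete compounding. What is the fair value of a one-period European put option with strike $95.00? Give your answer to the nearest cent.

Risk-neutral probability p = (1 + 0.01 − 0.9)/(1.15 − 0.9) = 0.1100/0.2500 = 0.4400
Terminal stock prices: S_u = 92, S_d = 72
Terminal payoffs (K − S): max(3, 0) = 3, max(23, 0) = 23
Node 0 (S = 80): V_0 = 1/1.01·[0.4400·3.0000 + 0.5600·23.0000] = 14.0594

$14.06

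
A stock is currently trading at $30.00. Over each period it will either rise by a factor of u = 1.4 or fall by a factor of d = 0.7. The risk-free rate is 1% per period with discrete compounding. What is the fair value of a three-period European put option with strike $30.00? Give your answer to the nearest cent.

Risk-neutral probability p = (1 + 0.01 − 0.7)/(1.4 − 0.7) = 0.3100/0.7000 = 0.4429
Terminal stock prices: S_uuu = 82.32, S_uud = 41.16, S_udd = 20.58, S_ddd = 10.29
Terminal payoffs (K − S): max(-52.32, 0) = 0, max(-11.16, 0) = 0, max(9.42, 0) = 9.42, max(19.71, 0) = 19.71
Node uu (S = 58.8): V_uu = 1/1.01·[0.4429·0.0000 + 0.5571·0.0000] = 0.0000
Node ud (S = 29.4): V_ud = 1/1.01·[0.4429·0.0000 + 0.5571·9.4200] = 5.1963
Node dd (S = 14.7): V_dd = 1/1.01·[0.4429·9.4200 + 0.5571·19.7100] = 15.0030
Node u (S = 42): V_u = 1/1.01·[0.4429·0.0000 + 0.5571·5.1963] = 2.8664
Node d (S = 21): V_d = 1/1.01·[0.4429·5.1963 + 0.5571·15.0030] = 10.5545
Node 0 (S = 30): V_0 = 1/1.01·[0.4429·2.8664 + 0.5571·10.5545] = 7.0790

$7.08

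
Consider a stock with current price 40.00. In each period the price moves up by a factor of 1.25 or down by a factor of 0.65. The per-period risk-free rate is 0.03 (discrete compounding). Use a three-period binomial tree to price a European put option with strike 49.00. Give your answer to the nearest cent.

11.61

Risk-neutral probability p = (1 + 0.03 − 0.65)/(1.25 − 0.65) = 0.3800/0.6000 = 0.6333
Terminal stock prices: S_uuu = 78.12, S_uud = 40.62, S_udd = 21.13, S_ddd = 10.98
Terminal payoffs (K − S): max(-29.12, 0) = 0, max(8.375, 0) = 8.375, max(27.87, 0) = 27.87, max(38.02, 0) = 38.02
Node uu (S = 62.5): V_uu = 1/1.03·[0.6333·0.0000 + 0.3667·8.3750] = 2.9814
Node ud (S = 32.5): V_ud = 1/1.03·[0.6333·8.3750 + 0.3667·27.8750] = 15.0728
Node dd (S = 16.9): V_dd = 1/1.03·[0.6333·27.8750 + 0.3667·38.0150] = 30.6728
Node u (S = 50): V_u = 1/1.03·[0.6333·2.9814 + 0.3667·15.0728] = 7.1989
Node d (S = 26): V_d = 1/1.03·[0.6333·15.0728 + 0.3667·30.6728] = 20.1872
Node 0 (S = 40): V_0 = 1/1.03·[0.6333·7.1989 + 0.3667·20.1872] = 11.6129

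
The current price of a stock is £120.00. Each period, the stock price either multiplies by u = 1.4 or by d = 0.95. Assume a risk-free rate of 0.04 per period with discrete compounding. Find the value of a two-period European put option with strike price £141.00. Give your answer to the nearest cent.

£19.35

Risk-neutral probability p = (1 + 0.04 − 0.95)/(1.4 − 0.95) = 0.0900/0.4500 = 0.2000
Terminal stock prices: S_uu = 235.2, S_ud = 159.6, S_dd = 108.3
Terminal payoffs (K − S): max(-94.2, 0) = 0, max(-18.6, 0) = 0, max(32.7, 0) = 32.7
Node u (S = 168): V_u = 1/1.04·[0.2000·0.0000 + 0.8000·0.0000] = 0.0000
Node d (S = 114): V_d = 1/1.04·[0.2000·0.0000 + 0.8000·32.7000] = 25.1538
Node 0 (S = 120): V_0 = 1/1.04·[0.2000·0.0000 + 0.8000·25.1538] = 19.3491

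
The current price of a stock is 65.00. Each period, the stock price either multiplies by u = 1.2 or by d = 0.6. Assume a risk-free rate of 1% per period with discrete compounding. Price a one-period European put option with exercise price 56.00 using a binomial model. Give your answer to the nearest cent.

5.33

Risk-neutral probability p = (1 + 0.01 − 0.6)/(1.2 − 0.6) = 0.4100/0.6000 = 0.6833
Terminal stock prices: S_u = 78, S_d = 39
Terminal payoffs (K − S): max(-22, 0) = 0, max(17, 0) = 17
Node 0 (S = 65): V_0 = 1/1.01·[0.6833·0.0000 + 0.3167·17.0000] = 5.3300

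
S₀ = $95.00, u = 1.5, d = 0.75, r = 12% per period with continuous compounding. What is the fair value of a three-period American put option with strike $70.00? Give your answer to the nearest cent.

$3.21

Risk-neutral probability p = (e^0.12 − 0.75)/(1.5 − 0.75) = 0.3775/0.7500 = 0.5033
Terminal stock prices: S_uuu = 320.6, S_uud = 160.3, S_udd = 80.16, S_ddd = 40.08
Terminal payoffs (K − S): max(-250.6, 0) = 0, max(-90.31, 0) = 0, max(-10.16, 0) = 0, max(29.92, 0) = 29.92
Node uu (S = 213.8): continuation = e^(−0.12)·[0.5033·0.0000 + 0.4967·0.0000] = 0.0000; exercise value = 0.0000 ≤ continuation, so V_uu = 0.0000
Node ud (S = 106.9): continuation = e^(−0.12)·[0.5033·0.0000 + 0.4967·0.0000] = 0.0000; exercise value = 0.0000 ≤ continuation, so V_ud = 0.0000
Node dd (S = 53.44): continuation = e^(−0.12)·[0.5033·0.0000 + 0.4967·29.9219] = 13.1808; exercise value = 16.5625 > continuation, so V_dd = 16.5625 (exercise)
Node u (S = 142.5): continuation = e^(−0.12)·[0.5033·0.0000 + 0.4967·0.0000] = 0.0000; exercise value = 0.0000 ≤ continuation, so V_u = 0.0000
Node d (S = 71.25): continuation = e^(−0.12)·[0.5033·0.0000 + 0.4967·16.5625] = 7.2959; exercise value = 0.0000 ≤ continuation, so V_d = 7.2959
Node 0 (S = 95): continuation = e^(−0.12)·[0.5033·0.0000 + 0.4967·7.2959] = 3.2139; exercise value = 0.0000 ≤ continuation, so V_0 = 3.2139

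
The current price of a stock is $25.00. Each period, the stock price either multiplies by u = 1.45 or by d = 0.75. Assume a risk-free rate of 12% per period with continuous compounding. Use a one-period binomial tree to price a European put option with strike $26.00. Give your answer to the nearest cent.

Risk-neutral probability p = (e^0.12 − 0.75)/(1.45 − 0.75) = 0.3775/0.7000 = 0.5393
Terminal stock prices: S_u = 36.25, S_d = 18.75
Terminal payoffs (K − S): max(-10.25, 0) = 0, max(7.25, 0) = 7.25
Node 0 (S = 25): V_0 = e^(−0.12)·[0.5393·0.0000 + 0.4607·7.2500] = 2.9625

$2.96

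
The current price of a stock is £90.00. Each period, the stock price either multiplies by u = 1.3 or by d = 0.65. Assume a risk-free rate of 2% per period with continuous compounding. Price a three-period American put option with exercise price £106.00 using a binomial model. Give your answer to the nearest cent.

Risk-neutral probability p = (e^0.02 − 0.65)/(1.3 − 0.65) = 0.3702/0.6500 = 0.5695
Terminal stock prices: S_uuu = 197.7, S_uud = 98.87, S_udd = 49.43, S_ddd = 24.72
Terminal payoffs (K − S): max(-91.73, 0) = 0, max(7.135, 0) = 7.135, max(56.57, 0) = 56.57, max(81.28, 0) = 81.28
Node uu (S = 152.1): continuation = e^(−0.02)·[0.5695·0.0000 + 0.4305·7.1350] = 3.0105; exercise value = 0.0000 ≤ continuation, so V_uu = 3.0105
Node ud (S = 76.05): continuation = e^(−0.02)·[0.5695·7.1350 + 0.4305·56.5675] = 27.8511; exercise value = 29.9500 > continuation, so V_ud = 29.9500 (exercise)
Node dd (S = 38.03): continuation = e^(−0.02)·[0.5695·56.5675 + 0.4305·81.2837] = 65.8761; exercise value = 67.9750 > continuation, so V_dd = 67.9750 (exercise)
Node u (S = 117): continuation = e^(−0.02)·[0.5695·3.0105 + 0.4305·29.9500] = 14.3176; exercise value = 0.0000 ≤ continuation, so V_u = 14.3176
Node d (S = 58.5): continuation = e^(−0.02)·[0.5695·29.9500 + 0.4305·67.9750] = 45.4011; exercise value = 47.5000 > continuation, so V_d = 47.5000 (exercise)
Node 0 (S = 90): continuation = e^(−0.02)·[0.5695·14.3176 + 0.4305·47.5000] = 28.0350; exercise value = 16.0000 ≤ continuation, so V_0 = 28.0350

£28.03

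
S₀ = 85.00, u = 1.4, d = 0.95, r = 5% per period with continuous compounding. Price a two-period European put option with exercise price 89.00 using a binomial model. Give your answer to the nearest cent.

Risk-neutral probability p = (e^0.05 − 0.95)/(1.4 − 0.95) = 0.1013/0.4500 = 0.2250
Terminal stock prices: S_uu = 166.6, S_ud = 113, S_dd = 76.71
Terminal payoffs (K − S): max(-77.6, 0) = 0, max(-24.05, 0) = 0, max(12.29, 0) = 12.29
Node u (S = 119): V_u = e^(−0.05)·[0.2250·0.0000 + 0.7750·0.0000] = 0.0000
Node d (S = 80.75): V_d = e^(−0.05)·[0.2250·0.0000 + 0.7750·12.2875] = 9.0578
Node 0 (S = 85): V_0 = e^(−0.05)·[0.2250·0.0000 + 0.7750·9.0578] = 6.6771

6.68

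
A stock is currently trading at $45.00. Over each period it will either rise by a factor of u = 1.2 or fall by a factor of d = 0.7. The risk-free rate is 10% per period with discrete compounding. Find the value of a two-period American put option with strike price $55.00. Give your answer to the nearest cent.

Risk-neutral probability p = (1 + 0.1 − 0.7)/(1.2 − 0.7) = 0.4000/0.5000 = 0.8000
Terminal stock prices: S_uu = 64.8, S_ud = 37.8, S_dd = 22.05
Terminal payoffs (K − S): max(-9.8, 0) = 0, max(17.2, 0) = 17.2, max(32.95, 0) = 32.95
Node u (S = 54): continuation = 1/1.1·[0.8000·0.0000 + 0.2000·17.2000] = 3.1273; exercise value = 1.0000 ≤ continuation, so V_u = 3.1273
Node d (S = 31.5): continuation = 1/1.1·[0.8000·17.2000 + 0.2000·32.9500] = 18.5000; exercise value = 23.5000 > continuation, so V_d = 23.5000 (exercise)
Node 0 (S = 45): continuation = 1/1.1·[0.8000·3.1273 + 0.2000·23.5000] = 6.5471; exercise value = 10.0000 > continuation, so V_0 = 10.0000 (exercise)

$10.00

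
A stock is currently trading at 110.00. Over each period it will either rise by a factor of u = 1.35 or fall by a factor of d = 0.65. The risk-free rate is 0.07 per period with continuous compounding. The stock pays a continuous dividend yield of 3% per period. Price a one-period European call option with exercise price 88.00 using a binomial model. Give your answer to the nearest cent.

31.49

Per-period risk-free factor R = e^0.07 = 1.0725; dividend-adjusted growth = e^(0.07−0.03) = 1.0408.
Risk-neutral probability p = (1.0408 − 0.65)/(1.35 − 0.65) = 0.3908/0.7000 = 0.5583
Terminal stock prices: S_u = 148.5, S_d = 71.5
Terminal payoffs (S − K): max(60.5, 0) = 60.5, max(-16.5, 0) = 0
Node 0 (S = 110): V_0 = e^(−0.07)·[0.5583·60.5000 + 0.4417·0.0000] = 31.4937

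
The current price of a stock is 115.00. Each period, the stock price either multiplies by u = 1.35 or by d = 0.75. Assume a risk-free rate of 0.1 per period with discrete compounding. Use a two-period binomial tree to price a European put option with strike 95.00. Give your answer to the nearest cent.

4.35

Risk-neutral probability p = (1 + 0.1 − 0.75)/(1.35 − 0.75) = 0.3500/0.6000 = 0.5833
Terminal stock prices: S_uu = 209.6, S_ud = 116.4, S_dd = 64.69
Terminal payoffs (K − S): max(-114.6, 0) = 0, max(-21.44, 0) = 0, max(30.31, 0) = 30.31
Node u (S = 155.2): V_u = 1/1.1·[0.5833·0.0000 + 0.4167·0.0000] = 0.0000
Node d (S = 86.25): V_d = 1/1.1·[0.5833·0.0000 + 0.4167·30.3125] = 11.4820
Node 0 (S = 115): V_0 = 1/1.1·[0.5833·0.0000 + 0.4167·11.4820] = 4.3492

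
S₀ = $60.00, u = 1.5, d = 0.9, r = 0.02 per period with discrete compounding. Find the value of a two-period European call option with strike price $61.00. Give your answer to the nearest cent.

Risk-neutral probability p = (1 + 0.02 − 0.9)/(1.5 − 0.9) = 0.1200/0.6000 = 0.2000
Terminal stock prices: S_uu = 135, S_ud = 81, S_dd = 48.6
Terminal payoffs (S − K): max(74, 0) = 74, max(20, 0) = 20, max(-12.4, 0) = 0
Node u (S = 90): V_u = 1/1.02·[0.2000·74.0000 + 0.8000·20.0000] = 30.1961
Node d (S = 54): V_d = 1/1.02·[0.2000·20.0000 + 0.8000·0.0000] = 3.9216
Node 0 (S = 60): V_0 = 1/1.02·[0.2000·30.1961 + 0.8000·3.9216] = 8.9965

$9.00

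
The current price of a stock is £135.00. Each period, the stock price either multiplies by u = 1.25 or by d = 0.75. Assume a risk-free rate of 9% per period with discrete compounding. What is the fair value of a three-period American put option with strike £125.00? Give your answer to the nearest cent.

Risk-neutral probability p = (1 + 0.09 − 0.75)/(1.25 − 0.75) = 0.3400/0.5000 = 0.6800
Terminal stock prices: S_uuu = 263.7, S_uud = 158.2, S_udd = 94.92, S_ddd = 56.95
Terminal payoffs (K − S): max(-138.7, 0) = 0, max(-33.2, 0) = 0, max(30.08, 0) = 30.08, max(68.05, 0) = 68.05
Node uu (S = 210.9): continuation = 1/1.09·[0.6800·0.0000 + 0.3200·0.0000] = 0.0000; exercise value = 0.0000 ≤ continuation, so V_uu = 0.0000
Node ud (S = 126.6): continuation = 1/1.09·[0.6800·0.0000 + 0.3200·30.0781] = 8.8303; exercise value = 0.0000 ≤ continuation, so V_ud = 8.8303
Node dd (S = 75.94): continuation = 1/1.09·[0.6800·30.0781 + 0.3200·68.0469] = 38.7414; exercise value = 49.0625 > continuation, so V_dd = 49.0625 (exercise)
Node u (S = 168.8): continuation = 1/1.09·[0.6800·0.0000 + 0.3200·8.8303] = 2.5924; exercise value = 0.0000 ≤ continuation, so V_u = 2.5924
Node d (S = 101.2): continuation = 1/1.09·[0.6800·8.8303 + 0.3200·49.0625] = 19.9125; exercise value = 23.7500 > continuation, so V_d = 23.7500 (exercise)
Node 0 (S = 135): continuation = 1/1.09·[0.6800·2.5924 + 0.3200·23.7500] = 8.5897; exercise value = 0.0000 ≤ continuation, so V_0 = 8.5897

£8.59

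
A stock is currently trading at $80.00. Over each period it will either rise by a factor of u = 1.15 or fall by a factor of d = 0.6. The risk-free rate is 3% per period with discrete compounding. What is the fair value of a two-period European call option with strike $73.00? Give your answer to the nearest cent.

Risk-neutral probability p = (1 + 0.03 − 0.6)/(1.15 − 0.6) = 0.4300/0.5500 = 0.7818
Terminal stock prices: S_uu = 105.8, S_ud = 55.2, S_dd = 28.8
Terminal payoffs (S − K): max(32.8, 0) = 32.8, max(-17.8, 0) = 0, max(-44.2, 0) = 0
Node u (S = 92): V_u = 1/1.03·[0.7818·32.8000 + 0.2182·0.0000] = 24.8967
Node d (S = 48): V_d = 1/1.03·[0.7818·0.0000 + 0.2182·0.0000] = 0.0000
Node 0 (S = 80): V_0 = 1/1.03·[0.7818·24.8967 + 0.2182·0.0000] = 18.8978

$18.90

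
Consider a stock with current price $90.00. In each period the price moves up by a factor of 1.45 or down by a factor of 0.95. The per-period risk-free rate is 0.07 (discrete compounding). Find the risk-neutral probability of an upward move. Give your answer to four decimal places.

p = 0.2400

Risk-neutral probability p = (1 + 0.07 − 0.95)/(1.45 − 0.95) = 0.1200/0.5000 = 0.2400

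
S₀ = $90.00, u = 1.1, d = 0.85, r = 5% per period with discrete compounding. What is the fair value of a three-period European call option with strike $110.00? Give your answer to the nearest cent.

Risk-neutral probability p = (1 + 0.05 − 0.85)/(1.1 − 0.85) = 0.2000/0.2500 = 0.8000
Terminal stock prices: S_uuu = 119.8, S_uud = 92.57, S_udd = 71.53, S_ddd = 55.27
Terminal payoffs (S − K): max(9.79, 0) = 9.79, max(-17.43, 0) = 0, max(-38.47, 0) = 0, max(-54.73, 0) = 0
Node uu (S = 108.9): V_uu = 1/1.05·[0.8000·9.7900 + 0.2000·0.0000] = 7.4590
Node ud (S = 84.15): V_ud = 1/1.05·[0.8000·0.0000 + 0.2000·0.0000] = 0.0000
Node dd (S = 65.02): V_dd = 1/1.05·[0.8000·0.0000 + 0.2000·0.0000] = 0.0000
Node u (S = 99): V_u = 1/1.05·[0.8000·7.4590 + 0.2000·0.0000] = 5.6831
Node d (S = 76.5): V_d = 1/1.05·[0.8000·0.0000 + 0.2000·0.0000] = 0.0000
Node 0 (S = 90): V_0 = 1/1.05·[0.8000·5.6831 + 0.2000·0.0000] = 4.3300

$4.33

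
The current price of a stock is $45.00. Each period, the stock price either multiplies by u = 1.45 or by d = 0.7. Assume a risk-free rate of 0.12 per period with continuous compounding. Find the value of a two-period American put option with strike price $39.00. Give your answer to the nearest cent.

Risk-neutral probability p = (e^0.12 − 0.7)/(1.45 − 0.7) = 0.4275/0.7500 = 0.5700
Terminal stock prices: S_uu = 94.61, S_ud = 45.67, S_dd = 22.05
Terminal payoffs (K − S): max(-55.61, 0) = 0, max(-6.675, 0) = 0, max(16.95, 0) = 16.95
Node u (S = 65.25): continuation = e^(−0.12)·[0.5700·0.0000 + 0.4300·0.0000] = 0.0000; exercise value = 0.0000 ≤ continuation, so V_u = 0.0000
Node d (S = 31.5): continuation = e^(−0.12)·[0.5700·0.0000 + 0.4300·16.9500] = 6.4644; exercise value = 7.5000 > continuation, so V_d = 7.5000 (exercise)
Node 0 (S = 45): continuation = e^(−0.12)·[0.5700·0.0000 + 0.4300·7.5000] = 2.8603; exercise value = 0.0000 ≤ continuation, so V_0 = 2.8603

$2.86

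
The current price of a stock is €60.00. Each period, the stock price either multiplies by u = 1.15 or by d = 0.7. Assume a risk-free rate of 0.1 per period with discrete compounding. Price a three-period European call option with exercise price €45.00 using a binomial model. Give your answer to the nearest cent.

Risk-neutral probability p = (1 + 0.1 − 0.7)/(1.15 − 0.7) = 0.4000/0.4500 = 0.8889
Terminal stock prices: S_uuu = 91.25, S_uud = 55.54, S_udd = 33.81, S_ddd = 20.58
Terminal payoffs (S − K): max(46.25, 0) = 46.25, max(10.54, 0) = 10.54, max(-11.19, 0) = 0, max(-24.42, 0) = 0
Node uu (S = 79.35): V_uu = 1/1.1·[0.8889·46.2525 + 0.1111·10.5450] = 38.4409
Node ud (S = 48.3): V_ud = 1/1.1·[0.8889·10.5450 + 0.1111·0.0000] = 8.5212
Node dd (S = 29.4): V_dd = 1/1.1·[0.8889·0.0000 + 0.1111·0.0000] = 0.0000
Node u (S = 69): V_u = 1/1.1·[0.8889·38.4409 + 0.1111·8.5212] = 31.9241
Node d (S = 42): V_d = 1/1.1·[0.8889·8.5212 + 0.1111·0.0000] = 6.8858
Node 0 (S = 60): V_0 = 1/1.1·[0.8889·31.9241 + 0.1111·6.8858] = 26.4928

€26.49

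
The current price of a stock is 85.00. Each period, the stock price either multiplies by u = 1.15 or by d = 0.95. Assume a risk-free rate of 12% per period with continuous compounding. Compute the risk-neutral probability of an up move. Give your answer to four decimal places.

p = 0.8875

Risk-neutral probability p = (e^0.12 − 0.95)/(1.15 − 0.95) = 0.1775/0.2000 = 0.8875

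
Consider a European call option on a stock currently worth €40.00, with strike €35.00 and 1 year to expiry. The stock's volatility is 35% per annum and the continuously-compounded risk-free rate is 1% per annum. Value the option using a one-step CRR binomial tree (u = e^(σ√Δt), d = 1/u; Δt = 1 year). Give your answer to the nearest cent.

€9.21

CRR parameters: u = e^(σ√Δt) = e^(0.35·√1) = 1.4191, d = 1/u = 0.7047
Per-period rate: rΔt = 0.01·1 = 0.01, so R = e^0.01 = 1.0101
Risk-neutral probability p = (e^0.01 − 0.7047)/(1.4191 − 0.7047) = 0.3054/0.7144 = 0.4275
Terminal stock prices: S_u = 56.76, S_d = 28.19
Terminal payoffs (S − K): max(21.76, 0) = 21.76, max(-6.812, 0) = 0
Node 0 (S = 40): V_0 = e^(−0.01)·[0.4275·21.7627 + 0.5725·0.0000] = 9.2099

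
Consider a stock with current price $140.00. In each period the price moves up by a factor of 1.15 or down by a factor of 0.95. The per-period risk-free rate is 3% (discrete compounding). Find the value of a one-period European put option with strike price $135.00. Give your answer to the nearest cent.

$1.17

Risk-neutral probability p = (1 + 0.03 − 0.95)/(1.15 − 0.95) = 0.0800/0.2000 = 0.4000
Terminal stock prices: S_u = 161, S_d = 133
Terminal payoffs (K − S): max(-26, 0) = 0, max(2, 0) = 2
Node 0 (S = 140): V_0 = 1/1.03·[0.4000·0.0000 + 0.6000·2.0000] = 1.1650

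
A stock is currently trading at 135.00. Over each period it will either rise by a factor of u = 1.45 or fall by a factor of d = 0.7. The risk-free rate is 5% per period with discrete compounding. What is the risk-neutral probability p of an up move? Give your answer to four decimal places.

p = 0.4667

Risk-neutral probability p = (1 + 0.05 − 0.7)/(1.45 − 0.7) = 0.3500/0.7500 = 0.4667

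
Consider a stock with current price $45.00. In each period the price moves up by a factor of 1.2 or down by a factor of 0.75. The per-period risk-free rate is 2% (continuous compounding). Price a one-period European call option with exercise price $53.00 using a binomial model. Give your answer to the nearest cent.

$0.59

Risk-neutral probability p = (e^0.02 − 0.75)/(1.2 − 0.75) = 0.2702/0.4500 = 0.6004
Terminal stock prices: S_u = 54, S_d = 33.75
Terminal payoffs (S − K): max(1, 0) = 1, max(-19.25, 0) = 0
Node 0 (S = 45): V_0 = e^(−0.02)·[0.6004·1.0000 + 0.3996·0.0000] = 0.5886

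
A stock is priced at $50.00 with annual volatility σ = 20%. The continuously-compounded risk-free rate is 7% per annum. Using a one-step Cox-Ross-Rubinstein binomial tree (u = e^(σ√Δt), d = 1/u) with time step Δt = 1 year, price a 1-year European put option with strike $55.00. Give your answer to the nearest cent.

CRR parameters: u = e^(σ√Δt) = e^(0.2·√1) = 1.2214, d = 1/u = 0.8187
Per-period rate: rΔt = 0.07·1 = 0.07, so R = e^0.07 = 1.0725
Risk-neutral probability p = (e^0.07 − 0.8187)/(1.2214 − 0.8187) = 0.2538/0.4027 = 0.6302
Terminal stock prices: S_u = 61.07, S_d = 40.94
Terminal payoffs (K − S): max(-6.07, 0) = 0, max(14.06, 0) = 14.06
Node 0 (S = 50): V_0 = e^(−0.07)·[0.6302·0.0000 + 0.3698·14.0635] = 4.8486

$4.85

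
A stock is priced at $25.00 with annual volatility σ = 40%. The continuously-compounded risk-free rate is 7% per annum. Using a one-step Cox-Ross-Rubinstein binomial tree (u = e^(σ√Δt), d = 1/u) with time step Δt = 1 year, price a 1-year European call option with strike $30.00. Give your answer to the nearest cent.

$3.33

CRR parameters: u = e^(σ√Δt) = e^(0.4·√1) = 1.4918, d = 1/u = 0.6703
Per-period rate: rΔt = 0.07·1 = 0.07, so R = e^0.07 = 1.0725
Risk-neutral probability p = (e^0.07 − 0.6703)/(1.4918 − 0.6703) = 0.4022/0.8215 = 0.4896
Terminal stock prices: S_u = 37.3, S_d = 16.76
Terminal payoffs (S − K): max(7.296, 0) = 7.296, max(-13.24, 0) = 0
Node 0 (S = 25): V_0 = e^(−0.07)·[0.4896·7.2956 + 0.5104·0.0000] = 3.3303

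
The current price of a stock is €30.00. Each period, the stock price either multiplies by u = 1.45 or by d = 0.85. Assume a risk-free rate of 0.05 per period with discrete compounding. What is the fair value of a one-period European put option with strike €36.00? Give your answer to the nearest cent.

€6.67

Risk-neutral probability p = (1 + 0.05 − 0.85)/(1.45 − 0.85) = 0.2000/0.6000 = 0.3333
Terminal stock prices: S_u = 43.5, S_d = 25.5
Terminal payoffs (K − S): max(-7.5, 0) = 0, max(10.5, 0) = 10.5
Node 0 (S = 30): V_0 = 1/1.05·[0.3333·0.0000 + 0.6667·10.5000] = 6.6667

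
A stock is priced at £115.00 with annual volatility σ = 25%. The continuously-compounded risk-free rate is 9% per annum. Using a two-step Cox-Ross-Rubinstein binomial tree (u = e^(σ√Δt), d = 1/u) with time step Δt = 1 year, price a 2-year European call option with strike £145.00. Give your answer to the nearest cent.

CRR parameters: u = e^(σ√Δt) = e^(0.25·√1) = 1.2840, d = 1/u = 0.7788
Per-period rate: rΔt = 0.09·1 = 0.09, so R = e^0.09 = 1.0942
Risk-neutral probability p = (e^0.09 − 0.7788)/(1.2840 − 0.7788) = 0.3154/0.5052 = 0.6242
Terminal stock prices: S_uu = 189.6, S_ud = 115, S_dd = 69.75
Terminal payoffs (S − K): max(44.6, 0) = 44.6, max(-30, 0) = 0, max(-75.25, 0) = 0
Node u (S = 147.7): V_u = e^(−0.09)·[0.6242·44.6029 + 0.3758·0.0000] = 25.4459
Node d (S = 89.56): V_d = e^(−0.09)·[0.6242·0.0000 + 0.3758·0.0000] = 0.0000
Node 0 (S = 115): V_0 = e^(−0.09)·[0.6242·25.4459 + 0.3758·0.0000] = 14.5168

£14.52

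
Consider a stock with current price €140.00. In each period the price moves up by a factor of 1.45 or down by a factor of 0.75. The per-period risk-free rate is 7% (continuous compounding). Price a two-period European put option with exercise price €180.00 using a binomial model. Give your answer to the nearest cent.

Risk-neutral probability p = (e^0.07 − 0.75)/(1.45 − 0.75) = 0.3225/0.7000 = 0.4607
Terminal stock prices: S_uu = 294.4, S_ud = 152.2, S_dd = 78.75
Terminal payoffs (K − S): max(-114.4, 0) = 0, max(27.75, 0) = 27.75, max(101.2, 0) = 101.2
Node u (S = 203): V_u = e^(−0.07)·[0.4607·0.0000 + 0.5393·27.7500] = 13.9531
Node d (S = 105): V_d = e^(−0.07)·[0.4607·27.7500 + 0.5393·101.2500] = 62.8309
Node 0 (S = 140): V_0 = e^(−0.07)·[0.4607·13.9531 + 0.5393·62.8309] = 37.5863

€37.59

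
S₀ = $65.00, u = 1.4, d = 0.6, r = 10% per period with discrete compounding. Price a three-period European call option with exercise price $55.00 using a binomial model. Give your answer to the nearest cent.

Risk-neutral probability p = (1 + 0.1 − 0.6)/(1.4 − 0.6) = 0.5000/0.8000 = 0.6250
Terminal stock prices: S_uuu = 178.4, S_uud = 76.44, S_udd = 32.76, S_ddd = 14.04
Terminal payoffs (S − K): max(123.4, 0) = 123.4, max(21.44, 0) = 21.44, max(-22.24, 0) = 0, max(-40.96, 0) = 0
Node uu (S = 127.4): V_uu = 1/1.1·[0.6250·123.3600 + 0.3750·21.4400] = 77.4000
Node ud (S = 54.6): V_ud = 1/1.1·[0.6250·21.4400 + 0.3750·0.0000] = 12.1818
Node dd (S = 23.4): V_dd = 1/1.1·[0.6250·0.0000 + 0.3750·0.0000] = 0.0000
Node u (S = 91): V_u = 1/1.1·[0.6250·77.4000 + 0.3750·12.1818] = 48.1302
Node d (S = 39): V_d = 1/1.1·[0.6250·12.1818 + 0.3750·0.0000] = 6.9215
Node 0 (S = 65): V_0 = 1/1.1·[0.6250·48.1302 + 0.3750·6.9215] = 29.7063

$29.71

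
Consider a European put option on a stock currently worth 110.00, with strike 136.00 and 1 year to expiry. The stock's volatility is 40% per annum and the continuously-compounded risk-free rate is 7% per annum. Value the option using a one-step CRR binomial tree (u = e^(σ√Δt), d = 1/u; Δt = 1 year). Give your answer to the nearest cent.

CRR parameters: u = e^(σ√Δt) = e^(0.4·√1) = 1.4918, d = 1/u = 0.6703
Per-period rate: rΔt = 0.07·1 = 0.07, so R = e^0.07 = 1.0725
Risk-neutral probability p = (e^0.07 − 0.6703)/(1.4918 − 0.6703) = 0.4022/0.8215 = 0.4896
Terminal stock prices: S_u = 164.1, S_d = 73.74
Terminal payoffs (K − S): max(-28.1, 0) = 0, max(62.26, 0) = 62.26
Node 0 (S = 110): V_0 = e^(−0.07)·[0.4896·0.0000 + 0.5104·62.2648] = 29.6329

29.63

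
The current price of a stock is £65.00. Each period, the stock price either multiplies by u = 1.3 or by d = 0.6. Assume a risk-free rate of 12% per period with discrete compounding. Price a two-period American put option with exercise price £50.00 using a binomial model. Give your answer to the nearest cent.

Risk-neutral probability p = (1 + 0.12 − 0.6)/(1.3 − 0.6) = 0.5200/0.7000 = 0.7429
Terminal stock prices: S_uu = 109.9, S_ud = 50.7, S_dd = 23.4
Terminal payoffs (K − S): max(-59.85, 0) = 0, max(-0.7, 0) = 0, max(26.6, 0) = 26.6
Node u (S = 84.5): continuation = 1/1.12·[0.7429·0.0000 + 0.2571·0.0000] = 0.0000; exercise value = 0.0000 ≤ continuation, so V_u = 0.0000
Node d (S = 39): continuation = 1/1.12·[0.7429·0.0000 + 0.2571·26.6000] = 6.1071; exercise value = 11.0000 > continuation, so V_d = 11.0000 (exercise)
Node 0 (S = 65): continuation = 1/1.12·[0.7429·0.0000 + 0.2571·11.0000] = 2.5255; exercise value = 0.0000 ≤ continuation, so V_0 = 2.5255

£2.53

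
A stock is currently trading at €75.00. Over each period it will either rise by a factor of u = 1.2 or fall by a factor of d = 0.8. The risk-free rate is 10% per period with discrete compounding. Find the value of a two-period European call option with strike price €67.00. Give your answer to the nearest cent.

€20.61

Risk-neutral probability p = (1 + 0.1 − 0.8)/(1.2 − 0.8) = 0.3000/0.4000 = 0.7500
Terminal stock prices: S_uu = 108, S_ud = 72, S_dd = 48
Terminal payoffs (S − K): max(41, 0) = 41, max(5, 0) = 5, max(-19, 0) = 0
Node u (S = 90): V_u = 1/1.1·[0.7500·41.0000 + 0.2500·5.0000] = 29.0909
Node d (S = 60): V_d = 1/1.1·[0.7500·5.0000 + 0.2500·0.0000] = 3.4091
Node 0 (S = 75): V_0 = 1/1.1·[0.7500·29.0909 + 0.2500·3.4091] = 20.6095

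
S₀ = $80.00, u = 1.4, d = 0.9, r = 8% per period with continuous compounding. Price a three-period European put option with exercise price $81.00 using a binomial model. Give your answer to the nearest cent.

Risk-neutral probability p = (e^0.08 − 0.9)/(1.4 − 0.9) = 0.1833/0.5000 = 0.3666
Terminal stock prices: S_uuu = 219.5, S_uud = 141.1, S_udd = 90.72, S_ddd = 58.32
Terminal payoffs (K − S): max(-138.5, 0) = 0, max(-60.12, 0) = 0, max(-9.72, 0) = 0, max(22.68, 0) = 22.68
Node uu (S = 156.8): V_uu = e^(−0.08)·[0.3666·0.0000 + 0.6334·0.0000] = 0.0000
Node ud (S = 100.8): V_ud = e^(−0.08)·[0.3666·0.0000 + 0.6334·0.0000] = 0.0000
Node dd (S = 64.8): V_dd = e^(−0.08)·[0.3666·0.0000 + 0.6334·22.6800] = 13.2616
Node u (S = 112): V_u = e^(−0.08)·[0.3666·0.0000 + 0.6334·0.0000] = 0.0000
Node d (S = 72): V_d = e^(−0.08)·[0.3666·0.0000 + 0.6334·13.2616] = 7.7544
Node 0 (S = 80): V_0 = e^(−0.08)·[0.3666·0.0000 + 0.6334·7.7544] = 4.5342

$4.53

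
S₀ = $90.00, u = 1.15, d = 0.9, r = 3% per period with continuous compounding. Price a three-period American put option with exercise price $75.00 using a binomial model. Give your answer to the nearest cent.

$0.94

Risk-neutral probability p = (e^0.03 − 0.9)/(1.15 − 0.9) = 0.1305/0.2500 = 0.5218
Terminal stock prices: S_uuu = 136.9, S_uud = 107.1, S_udd = 83.83, S_ddd = 65.61
Terminal payoffs (K − S): max(-61.88, 0) = 0, max(-32.12, 0) = 0, max(-8.835, 0) = 0, max(9.39, 0) = 9.39
Node uu (S = 119): continuation = e^(−0.03)·[0.5218·0.0000 + 0.4782·0.0000] = 0.0000; exercise value = 0.0000 ≤ continuation, so V_uu = 0.0000
Node ud (S = 93.15): continuation = e^(−0.03)·[0.5218·0.0000 + 0.4782·0.0000] = 0.0000; exercise value = 0.0000 ≤ continuation, so V_ud = 0.0000
Node dd (S = 72.9): continuation = e^(−0.03)·[0.5218·0.0000 + 0.4782·9.3900] = 4.3574; exercise value = 2.1000 ≤ continuation, so V_dd = 4.3574
Node u (S = 103.5): continuation = e^(−0.03)·[0.5218·0.0000 + 0.4782·0.0000] = 0.0000; exercise value = 0.0000 ≤ continuation, so V_u = 0.0000
Node d (S = 81): continuation = e^(−0.03)·[0.5218·0.0000 + 0.4782·4.3574] = 2.0221; exercise value = 0.0000 ≤ continuation, so V_d = 2.0221
Node 0 (S = 90): continuation = e^(−0.03)·[0.5218·0.0000 + 0.4782·2.0221] = 0.9383; exercise value = 0.0000 ≤ continuation, so V_0 = 0.9383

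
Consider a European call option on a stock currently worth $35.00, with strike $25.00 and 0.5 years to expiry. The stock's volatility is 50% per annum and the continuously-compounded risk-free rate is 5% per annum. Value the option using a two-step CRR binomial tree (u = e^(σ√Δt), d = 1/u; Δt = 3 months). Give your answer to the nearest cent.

CRR parameters: u = e^(σ√Δt) = e^(0.5·√0.25) = 1.2840, d = 1/u = 0.7788
Per-period rate: rΔt = 0.05·0.25 = 0.0125, so R = e^0.0125 = 1.0126
Risk-neutral probability p = (e^0.0125 − 0.7788)/(1.2840 − 0.7788) = 0.2338/0.5052 = 0.4627
Terminal stock prices: S_uu = 57.71, S_ud = 35, S_dd = 21.23
Terminal payoffs (S − K): max(32.71, 0) = 32.71, max(10, 0) = 10, max(-3.771, 0) = 0
Node u (S = 44.94): V_u = e^(−0.0125)·[0.4627·32.7052 + 0.5373·10.0000] = 20.2514
Node d (S = 27.26): V_d = e^(−0.0125)·[0.4627·10.0000 + 0.5373·0.0000] = 4.5697
Node 0 (S = 35): V_0 = e^(−0.0125)·[0.4627·20.2514 + 0.5373·4.5697] = 11.6791

$11.68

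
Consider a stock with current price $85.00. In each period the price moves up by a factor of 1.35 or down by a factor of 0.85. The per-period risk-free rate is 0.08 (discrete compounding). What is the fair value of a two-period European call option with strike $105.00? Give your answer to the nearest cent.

$9.05

Risk-neutral probability p = (1 + 0.08 − 0.85)/(1.35 − 0.85) = 0.2300/0.5000 = 0.4600
Terminal stock prices: S_uu = 154.9, S_ud = 97.54, S_dd = 61.41
Terminal payoffs (S − K): max(49.91, 0) = 49.91, max(-7.462, 0) = 0, max(-43.59, 0) = 0
Node u (S = 114.8): V_u = 1/1.08·[0.4600·49.9125 + 0.5400·0.0000] = 21.2590
Node d (S = 72.25): V_d = 1/1.08·[0.4600·0.0000 + 0.5400·0.0000] = 0.0000
Node 0 (S = 85): V_0 = 1/1.08·[0.4600·21.2590 + 0.5400·0.0000] = 9.0548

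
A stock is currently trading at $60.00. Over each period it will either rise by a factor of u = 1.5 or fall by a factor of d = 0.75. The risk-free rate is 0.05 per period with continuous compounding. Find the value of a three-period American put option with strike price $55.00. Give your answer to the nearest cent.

Risk-neutral probability p = (e^0.05 − 0.75)/(1.5 − 0.75) = 0.3013/0.7500 = 0.4017
Terminal stock prices: S_uuu = 202.5, S_uud = 101.2, S_udd = 50.62, S_ddd = 25.31
Terminal payoffs (K − S): max(-147.5, 0) = 0, max(-46.25, 0) = 0, max(4.375, 0) = 4.375, max(29.69, 0) = 29.69
Node uu (S = 135): continuation = e^(−0.05)·[0.4017·0.0000 + 0.5983·0.0000] = 0.0000; exercise value = 0.0000 ≤ continuation, so V_uu = 0.0000
Node ud (S = 67.5): continuation = e^(−0.05)·[0.4017·0.0000 + 0.5983·4.3750] = 2.4899; exercise value = 0.0000 ≤ continuation, so V_ud = 2.4899
Node dd (S = 33.75): continuation = e^(−0.05)·[0.4017·4.3750 + 0.5983·29.6875] = 18.5676; exercise value = 21.2500 > continuation, so V_dd = 21.2500 (exercise)
Node u (S = 90): continuation = e^(−0.05)·[0.4017·0.0000 + 0.5983·2.4899] = 1.4171; exercise value = 0.0000 ≤ continuation, so V_u = 1.4171
Node d (S = 45): continuation = e^(−0.05)·[0.4017·2.4899 + 0.5983·21.2500] = 13.0453; exercise value = 10.0000 ≤ continuation, so V_d = 13.0453
Node 0 (S = 60): continuation = e^(−0.05)·[0.4017·1.4171 + 0.5983·13.0453] = 7.9659; exercise value = 0.0000 ≤ continuation, so V_0 = 7.9659

$7.97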